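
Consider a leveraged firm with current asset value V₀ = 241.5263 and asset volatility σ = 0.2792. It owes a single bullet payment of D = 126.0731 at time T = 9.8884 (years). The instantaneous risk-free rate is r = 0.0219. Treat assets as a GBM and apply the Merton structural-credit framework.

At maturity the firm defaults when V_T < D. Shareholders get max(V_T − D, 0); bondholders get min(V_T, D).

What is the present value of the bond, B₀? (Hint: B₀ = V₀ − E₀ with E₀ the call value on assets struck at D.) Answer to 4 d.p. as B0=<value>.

d₁ = [ln(V₀/D) + (r + σ²/2)T] / (σ√T)
   = [ln(241.5263/126.0731) + (0.0219 + 0.5·0.2792²)·9.8884] / (0.2792·√9.8884)
   = [0.650116 + 0.601969] / 0.877967 = 1.426119
d₂ = d₁ − σ√T = 1.426119 − 0.877967 = 0.548151
N(d₁) = 0.923083,  N(d₂) = 0.708206,  e^(−rT) = 0.805287
E₀ = V₀·N(d₁) − D·e^(−rT)·N(d₂)
   = 241.5263·0.923083 − 126.0731·0.805287·0.708206 = 151.048139
B₀ = V₀ − E₀ = 241.5263 − 151.048139 = 90.478161

B0=90.4782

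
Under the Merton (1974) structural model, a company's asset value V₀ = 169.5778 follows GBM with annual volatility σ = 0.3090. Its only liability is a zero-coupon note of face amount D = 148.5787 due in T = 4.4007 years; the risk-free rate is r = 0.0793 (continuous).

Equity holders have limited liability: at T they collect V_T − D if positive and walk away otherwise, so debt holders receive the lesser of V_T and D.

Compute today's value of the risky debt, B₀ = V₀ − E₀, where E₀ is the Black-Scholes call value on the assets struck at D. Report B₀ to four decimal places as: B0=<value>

d₁ = [ln(V₀/D) + (r + σ²/2)T] / (σ√T)
   = [ln(169.5778/148.5787) + (0.0793 + 0.5·0.3090²)·4.4007] / (0.3090·√4.4007)
   = [0.132197 + 0.559067] / 0.648215 = 1.066411
d₂ = d₁ − σ√T = 1.066411 − 0.648215 = 0.418196
N(d₁) = 0.856881,  N(d₂) = 0.662098,  e^(−rT) = 0.705410
E₀ = V₀·N(d₁) − D·e^(−rT)·N(d₂)
   = 169.5778·0.856881 − 148.5787·0.705410·0.662098 = 75.914207
B₀ = V₀ − E₀ = 169.5778 − 75.914207 = 93.663593

B0=93.6636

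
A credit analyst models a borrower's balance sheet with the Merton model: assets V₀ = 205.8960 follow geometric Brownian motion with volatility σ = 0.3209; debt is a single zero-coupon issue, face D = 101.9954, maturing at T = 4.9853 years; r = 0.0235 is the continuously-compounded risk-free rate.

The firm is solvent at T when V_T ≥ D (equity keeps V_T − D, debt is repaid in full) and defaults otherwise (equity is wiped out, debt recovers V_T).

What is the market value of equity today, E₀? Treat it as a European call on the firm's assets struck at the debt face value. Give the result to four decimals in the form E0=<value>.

d₁ = [ln(V₀/D) + (r + σ²/2)T] / (σ√T)
   = [ln(205.8960/101.9954) + (0.0235 + 0.5·0.3209²)·4.9853] / (0.3209·√4.9853)
   = [0.702443 + 0.373840] / 0.716499 = 1.502143
d₂ = d₁ − σ√T = 1.502143 − 0.716499 = 0.785644
N(d₁) = 0.933470,  N(d₂) = 0.783962,  e^(−rT) = 0.889448
E₀ = V₀·N(d₁) − D·e^(−rT)·N(d₂)
   = 205.8960·0.933470 − 101.9954·0.889448·0.783962 = 121.077014

E0=121.0770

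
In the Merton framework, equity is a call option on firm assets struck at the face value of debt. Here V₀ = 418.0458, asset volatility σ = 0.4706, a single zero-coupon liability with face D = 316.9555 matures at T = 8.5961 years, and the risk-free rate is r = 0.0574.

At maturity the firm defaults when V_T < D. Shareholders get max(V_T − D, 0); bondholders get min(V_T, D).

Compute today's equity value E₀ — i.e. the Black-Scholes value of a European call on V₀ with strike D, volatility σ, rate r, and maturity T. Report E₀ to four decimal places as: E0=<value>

d₁ = [ln(V₀/D) + (r + σ²/2)T] / (σ√T)
   = [ln(418.0458/316.9555) + (0.0574 + 0.5·0.4706²)·8.5961] / (0.4706·√8.5961)
   = [0.276830 + 1.445281] / 1.379757 = 1.248126
d₂ = d₁ − σ√T = 1.248126 − 1.379757 = -0.131631
N(d₁) = 0.894008,  N(d₂) = 0.447638,  e^(−rT) = 0.610537
E₀ = V₀·N(d₁) − D·e^(−rT)·N(d₂)
   = 418.0458·0.894008 − 316.9555·0.610537·0.447638 = 287.112273

E0=287.1123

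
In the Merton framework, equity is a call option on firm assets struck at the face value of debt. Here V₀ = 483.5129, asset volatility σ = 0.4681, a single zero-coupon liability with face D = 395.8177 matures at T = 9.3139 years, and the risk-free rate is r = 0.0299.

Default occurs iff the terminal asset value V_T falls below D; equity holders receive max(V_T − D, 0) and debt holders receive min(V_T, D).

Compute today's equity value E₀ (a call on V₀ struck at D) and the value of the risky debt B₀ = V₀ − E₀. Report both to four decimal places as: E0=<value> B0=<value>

d₁ = [ln(V₀/D) + (r + σ²/2)T] / (σ√T)
   = [ln(483.5129/395.8177) + (0.0299 + 0.5·0.4681²)·9.3139] / (0.4681·√9.3139)
   = [0.200124 + 1.298905] / 1.428580 = 1.049315
d₂ = d₁ − σ√T = 1.049315 − 1.428580 = -0.379265
N(d₁) = 0.852983,  N(d₂) = 0.352246,  e^(−rT) = 0.756929
E₀ = V₀·N(d₁) − D·e^(−rT)·N(d₂)
   = 483.5129·0.852983 − 395.8177·0.756929·0.352246 = 306.893571
B₀ = V₀ − E₀ = 483.5129 − 306.893571 = 176.619329

E0=306.8936 B0=176.6193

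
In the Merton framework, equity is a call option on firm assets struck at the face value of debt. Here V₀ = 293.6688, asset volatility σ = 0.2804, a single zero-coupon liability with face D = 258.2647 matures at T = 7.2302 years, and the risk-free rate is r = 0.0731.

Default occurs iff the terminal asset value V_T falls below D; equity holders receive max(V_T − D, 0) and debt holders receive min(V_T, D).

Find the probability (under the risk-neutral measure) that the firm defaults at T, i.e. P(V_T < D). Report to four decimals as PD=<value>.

PD=0.3105

d₁ = [ln(V₀/D) + (r + σ²/2)T] / (σ√T)
   = [ln(293.6688/258.2647) + (0.0731 + 0.5·0.2804²)·7.2302] / (0.2804·√7.2302)
   = [0.128468 + 0.812762] / 0.753968 = 1.248367
d₂ = d₁ − σ√T = 1.248367 − 0.753968 = 0.494399
risk-neutral PD = N(−d₂) = N(-0.494399) = 0.310512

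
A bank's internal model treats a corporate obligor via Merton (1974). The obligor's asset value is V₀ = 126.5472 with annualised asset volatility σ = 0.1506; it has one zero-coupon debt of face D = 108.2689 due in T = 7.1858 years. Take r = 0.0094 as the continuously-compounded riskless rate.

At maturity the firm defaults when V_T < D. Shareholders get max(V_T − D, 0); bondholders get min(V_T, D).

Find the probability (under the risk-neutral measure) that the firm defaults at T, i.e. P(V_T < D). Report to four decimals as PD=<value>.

PD=0.3625

d₁ = [ln(V₀/D) + (r + σ²/2)T] / (σ√T)
   = [ln(126.5472/108.2689) + (0.0094 + 0.5·0.1506²)·7.1858] / (0.1506·√7.1858)
   = [0.155997 + 0.149035] / 0.403704 = 0.755585
d₂ = d₁ − σ√T = 0.755585 − 0.403704 = 0.351881
risk-neutral PD = N(−d₂) = N(-0.351881) = 0.362464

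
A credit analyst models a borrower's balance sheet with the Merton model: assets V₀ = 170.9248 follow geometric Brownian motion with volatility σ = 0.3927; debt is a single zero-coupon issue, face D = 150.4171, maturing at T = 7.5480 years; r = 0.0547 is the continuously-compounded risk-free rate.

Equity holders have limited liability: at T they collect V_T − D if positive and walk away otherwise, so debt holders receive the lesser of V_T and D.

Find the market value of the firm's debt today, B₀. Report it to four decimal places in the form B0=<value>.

B0=73.7218

d₁ = [ln(V₀/D) + (r + σ²/2)T] / (σ√T)
   = [ln(170.9248/150.4171) + (0.0547 + 0.5·0.3927²)·7.5480] / (0.3927·√7.5480)
   = [0.127812 + 0.994877] / 1.078889 = 1.040596
d₂ = d₁ − σ√T = 1.040596 − 1.078889 = -0.038293
N(d₁) = 0.850969,  N(d₂) = 0.484727,  e^(−rT) = 0.661745
E₀ = V₀·N(d₁) − D·e^(−rT)·N(d₂)
   = 170.9248·0.850969 − 150.4171·0.661745·0.484727 = 97.203005
B₀ = V₀ − E₀ = 170.9248 − 97.203005 = 73.721795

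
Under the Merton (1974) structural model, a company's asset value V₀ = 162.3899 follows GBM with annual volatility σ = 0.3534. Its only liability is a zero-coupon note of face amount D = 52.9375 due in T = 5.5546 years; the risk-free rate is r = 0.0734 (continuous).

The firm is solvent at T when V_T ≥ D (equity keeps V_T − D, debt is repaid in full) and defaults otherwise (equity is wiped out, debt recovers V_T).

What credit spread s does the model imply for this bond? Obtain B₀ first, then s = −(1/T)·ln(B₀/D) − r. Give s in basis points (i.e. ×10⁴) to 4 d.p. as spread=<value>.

d₁ = [ln(V₀/D) + (r + σ²/2)T] / (σ√T)
   = [ln(162.3899/52.9375) + (0.0734 + 0.5·0.3534²)·5.5546] / (0.3534·√5.5546)
   = [1.120888 + 0.754569] / 0.832900 = 2.251719
d₂ = d₁ − σ√T = 2.251719 − 0.832900 = 1.418819
N(d₁) = 0.987830,  N(d₂) = 0.922024,  e^(−rT) = 0.665173
E₀ = V₀·N(d₁) − D·e^(−rT)·N(d₂)
   = 162.3899·0.987830 − 52.9375·0.665173·0.922024 = 127.946735
B₀ = V₀ − E₀ = 162.3899 − 127.946735 = 34.443165
spread = −(1/T)·ln(B₀/D) − r = −(1/5.5546)·ln(34.443165/52.9375) − 0.0734 = 0.00397756
in basis points: 0.00397756 × 10⁴ = 39.7756 bp

spread=39.7756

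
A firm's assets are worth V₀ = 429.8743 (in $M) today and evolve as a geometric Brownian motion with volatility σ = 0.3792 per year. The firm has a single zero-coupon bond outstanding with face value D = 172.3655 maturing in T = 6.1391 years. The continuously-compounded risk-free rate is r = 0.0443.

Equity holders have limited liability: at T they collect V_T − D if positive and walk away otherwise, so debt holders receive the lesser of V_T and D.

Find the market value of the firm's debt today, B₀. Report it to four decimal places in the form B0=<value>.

d₁ = [ln(V₀/D) + (r + σ²/2)T] / (σ√T)
   = [ln(429.8743/172.3655) + (0.0443 + 0.5·0.3792²)·6.1391] / (0.3792·√6.1391)
   = [0.913876 + 0.713341] / 0.939552 = 1.731907
d₂ = d₁ − σ√T = 1.731907 − 0.939552 = 0.792356
N(d₁) = 0.958355,  N(d₂) = 0.785923,  e^(−rT) = 0.761883
E₀ = V₀·N(d₁) − D·e^(−rT)·N(d₂)
   = 429.8743·0.958355 − 172.3655·0.761883·0.785923 = 308.762862
B₀ = V₀ − E₀ = 429.8743 − 308.762862 = 121.111438

B0=121.1114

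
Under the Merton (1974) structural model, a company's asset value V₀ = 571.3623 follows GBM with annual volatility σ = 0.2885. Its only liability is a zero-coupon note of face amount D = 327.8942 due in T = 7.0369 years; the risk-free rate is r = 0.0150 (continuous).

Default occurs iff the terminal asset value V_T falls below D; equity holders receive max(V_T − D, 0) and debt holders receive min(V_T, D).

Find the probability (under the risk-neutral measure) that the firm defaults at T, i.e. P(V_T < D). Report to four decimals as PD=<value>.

PD=0.3153

d₁ = [ln(V₀/D) + (r + σ²/2)T] / (σ√T)
   = [ln(571.3623/327.8942) + (0.0150 + 0.5·0.2885²)·7.0369] / (0.2885·√7.0369)
   = [0.555333 + 0.398402] / 0.765308 = 1.246209
d₂ = d₁ − σ√T = 1.246209 − 0.765308 = 0.480901
risk-neutral PD = N(−d₂) = N(-0.480901) = 0.315293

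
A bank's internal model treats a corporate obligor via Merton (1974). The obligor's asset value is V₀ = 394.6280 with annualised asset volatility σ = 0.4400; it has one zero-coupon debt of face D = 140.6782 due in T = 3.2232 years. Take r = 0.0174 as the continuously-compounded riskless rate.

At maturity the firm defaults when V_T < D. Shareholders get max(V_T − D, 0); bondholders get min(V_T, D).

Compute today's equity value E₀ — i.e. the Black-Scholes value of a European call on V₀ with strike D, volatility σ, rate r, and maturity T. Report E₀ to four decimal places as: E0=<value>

d₁ = [ln(V₀/D) + (r + σ²/2)T] / (σ√T)
   = [ln(394.6280/140.6782) + (0.0174 + 0.5·0.4400²)·3.2232] / (0.4400·√3.2232)
   = [1.031469 + 0.368089] / 0.789944 = 1.771718
d₂ = d₁ − σ√T = 1.771718 − 0.789944 = 0.981774
N(d₁) = 0.961779,  N(d₂) = 0.836894,  e^(−rT) = 0.945460
E₀ = V₀·N(d₁) − D·e^(−rT)·N(d₂)
   = 394.6280·0.961779 − 140.6782·0.945460·0.836894 = 268.233393

E0=268.2334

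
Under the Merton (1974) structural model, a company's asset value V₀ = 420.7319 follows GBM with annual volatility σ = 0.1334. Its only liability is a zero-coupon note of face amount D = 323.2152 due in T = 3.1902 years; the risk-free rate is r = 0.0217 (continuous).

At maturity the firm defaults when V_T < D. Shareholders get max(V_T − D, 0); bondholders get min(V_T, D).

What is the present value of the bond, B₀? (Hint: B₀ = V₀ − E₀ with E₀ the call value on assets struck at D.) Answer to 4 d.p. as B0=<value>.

B0=298.4809

d₁ = [ln(V₀/D) + (r + σ²/2)T] / (σ√T)
   = [ln(420.7319/323.2152) + (0.0217 + 0.5·0.1334²)·3.1902] / (0.1334·√3.1902)
   = [0.263677 + 0.097613] / 0.238267 = 1.516323
d₂ = d₁ − σ√T = 1.516323 − 0.238267 = 1.278056
N(d₁) = 0.935281,  N(d₂) = 0.899385,  e^(−rT) = 0.933115
E₀ = V₀·N(d₁) − D·e^(−rT)·N(d₂)
   = 420.7319·0.935281 − 323.2152·0.933115·0.899385 = 122.250958
B₀ = V₀ − E₀ = 420.7319 − 122.250958 = 298.480942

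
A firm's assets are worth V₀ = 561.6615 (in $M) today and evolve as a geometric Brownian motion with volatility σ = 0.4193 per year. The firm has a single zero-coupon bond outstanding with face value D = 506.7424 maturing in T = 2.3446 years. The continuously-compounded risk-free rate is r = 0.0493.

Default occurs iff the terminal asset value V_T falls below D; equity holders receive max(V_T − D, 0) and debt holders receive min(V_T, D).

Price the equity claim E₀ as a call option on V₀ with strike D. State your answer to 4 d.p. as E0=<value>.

d₁ = [ln(V₀/D) + (r + σ²/2)T] / (σ√T)
   = [ln(561.6615/506.7424) + (0.0493 + 0.5·0.4193²)·2.3446] / (0.4193·√2.3446)
   = [0.102897 + 0.321694] / 0.642036 = 0.661319
d₂ = d₁ − σ√T = 0.661319 − 0.642036 = 0.019283
N(d₁) = 0.745796,  N(d₂) = 0.507692,  e^(−rT) = 0.890841
E₀ = V₀·N(d₁) − D·e^(−rT)·N(d₂)
   = 561.6615·0.745796 − 506.7424·0.890841·0.507692 = 189.698831

E0=189.6988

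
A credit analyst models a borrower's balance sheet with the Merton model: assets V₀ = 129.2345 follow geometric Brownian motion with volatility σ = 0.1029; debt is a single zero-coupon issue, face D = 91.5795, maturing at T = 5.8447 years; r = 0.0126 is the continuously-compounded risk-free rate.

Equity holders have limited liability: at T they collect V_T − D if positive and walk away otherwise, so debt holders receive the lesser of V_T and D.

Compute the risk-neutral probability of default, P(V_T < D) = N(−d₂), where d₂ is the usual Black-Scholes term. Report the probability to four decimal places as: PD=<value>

d₁ = [ln(V₀/D) + (r + σ²/2)T] / (σ√T)
   = [ln(129.2345/91.5795) + (0.0126 + 0.5·0.1029²)·5.8447] / (0.1029·√5.8447)
   = [0.344421 + 0.104586] / 0.248769 = 1.804916
d₂ = d₁ − σ√T = 1.804916 − 0.248769 = 1.556147
risk-neutral PD = N(−d₂) = N(-1.556147) = 0.059837

PD=0.0598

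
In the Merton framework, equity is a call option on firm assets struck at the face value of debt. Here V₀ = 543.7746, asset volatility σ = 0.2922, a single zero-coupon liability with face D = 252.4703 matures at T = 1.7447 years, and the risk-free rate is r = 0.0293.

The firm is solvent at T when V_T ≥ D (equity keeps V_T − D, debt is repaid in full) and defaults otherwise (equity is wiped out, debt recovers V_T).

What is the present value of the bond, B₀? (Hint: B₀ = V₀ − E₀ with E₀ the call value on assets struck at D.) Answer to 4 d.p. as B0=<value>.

d₁ = [ln(V₀/D) + (r + σ²/2)T] / (σ√T)
   = [ln(543.7746/252.4703) + (0.0293 + 0.5·0.2922²)·1.7447] / (0.2922·√1.7447)
   = [0.767241 + 0.125602] / 0.385958 = 2.313313
d₂ = d₁ − σ√T = 2.313313 − 0.385958 = 1.927355
N(d₁) = 0.989647,  N(d₂) = 0.973032,  e^(−rT) = 0.950165
E₀ = V₀·N(d₁) − D·e^(−rT)·N(d₂)
   = 543.7746·0.989647 − 252.4703·0.950165·0.973032 = 304.725879
B₀ = V₀ − E₀ = 543.7746 − 304.725879 = 239.048721

B0=239.0487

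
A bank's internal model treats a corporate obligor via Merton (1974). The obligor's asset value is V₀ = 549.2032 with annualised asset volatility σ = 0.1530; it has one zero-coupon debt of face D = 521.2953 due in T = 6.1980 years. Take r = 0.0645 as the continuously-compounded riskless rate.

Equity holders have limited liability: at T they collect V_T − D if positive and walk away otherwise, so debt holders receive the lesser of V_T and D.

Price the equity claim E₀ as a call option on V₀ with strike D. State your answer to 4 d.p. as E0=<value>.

d₁ = [ln(V₀/D) + (r + σ²/2)T] / (σ√T)
   = [ln(549.2032/521.2953) + (0.0645 + 0.5·0.1530²)·6.1980] / (0.1530·√6.1980)
   = [0.052152 + 0.472315] / 0.380905 = 1.376896
d₂ = d₁ − σ√T = 1.376896 − 0.380905 = 0.995991
N(d₁) = 0.915728,  N(d₂) = 0.840373,  e^(−rT) = 0.670474
E₀ = V₀·N(d₁) − D·e^(−rT)·N(d₂)
   = 549.2032·0.915728 − 521.2953·0.670474·0.840373 = 209.198035

E0=209.1980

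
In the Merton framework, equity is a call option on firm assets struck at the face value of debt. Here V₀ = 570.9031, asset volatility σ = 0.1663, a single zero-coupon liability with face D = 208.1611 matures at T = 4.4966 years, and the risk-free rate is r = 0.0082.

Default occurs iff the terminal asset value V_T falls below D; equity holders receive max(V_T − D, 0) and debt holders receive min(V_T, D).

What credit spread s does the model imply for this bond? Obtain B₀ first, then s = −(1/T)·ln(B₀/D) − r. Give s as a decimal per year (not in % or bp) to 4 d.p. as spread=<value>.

spread=0.0001

d₁ = [ln(V₀/D) + (r + σ²/2)T] / (σ√T)
   = [ln(570.9031/208.1611) + (0.0082 + 0.5·0.1663²)·4.4966] / (0.1663·√4.4966)
   = [1.008907 + 0.099050] / 0.352642 = 3.141874
d₂ = d₁ − σ√T = 3.141874 − 0.352642 = 2.789232
N(d₁) = 0.999161,  N(d₂) = 0.997358,  e^(−rT) = 0.963799
E₀ = V₀·N(d₁) − D·e^(−rT)·N(d₂)
   = 570.9031·0.999161 − 208.1611·0.963799·0.997358 = 370.328358
B₀ = V₀ − E₀ = 570.9031 − 370.328358 = 200.574742
spread = −(1/T)·ln(B₀/D) − r = −(1/4.4966)·ln(200.574742/208.1611) − 0.0082 = 0.00005631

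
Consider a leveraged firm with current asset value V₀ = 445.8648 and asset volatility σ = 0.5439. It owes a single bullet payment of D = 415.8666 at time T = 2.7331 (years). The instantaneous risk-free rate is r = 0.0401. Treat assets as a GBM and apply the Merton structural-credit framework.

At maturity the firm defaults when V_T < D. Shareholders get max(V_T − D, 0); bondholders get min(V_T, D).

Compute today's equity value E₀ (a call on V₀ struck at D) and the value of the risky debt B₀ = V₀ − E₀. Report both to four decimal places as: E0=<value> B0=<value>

E0=181.2211 B0=264.6437

d₁ = [ln(V₀/D) + (r + σ²/2)T] / (σ√T)
   = [ln(445.8648/415.8666) + (0.0401 + 0.5·0.5439²)·2.7331] / (0.5439·√2.7331)
   = [0.069651 + 0.513860] / 0.899180 = 0.648937
d₂ = d₁ − σ√T = 0.648937 − 0.899180 = -0.250244
N(d₁) = 0.741810,  N(d₂) = 0.401199,  e^(−rT) = 0.896195
E₀ = V₀·N(d₁) − D·e^(−rT)·N(d₂)
   = 445.8648·0.741810 − 415.8666·0.896195·0.401199 = 181.221072
B₀ = V₀ − E₀ = 445.8648 − 181.221072 = 264.643728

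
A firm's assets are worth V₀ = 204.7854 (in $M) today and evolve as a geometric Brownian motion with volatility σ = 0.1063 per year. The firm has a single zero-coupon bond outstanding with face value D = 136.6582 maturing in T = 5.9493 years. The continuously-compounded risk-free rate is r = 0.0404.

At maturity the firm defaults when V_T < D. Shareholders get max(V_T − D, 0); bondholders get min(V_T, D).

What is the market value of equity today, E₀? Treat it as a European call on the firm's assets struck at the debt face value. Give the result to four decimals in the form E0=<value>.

d₁ = [ln(V₀/D) + (r + σ²/2)T] / (σ√T)
   = [ln(204.7854/136.6582) + (0.0404 + 0.5·0.1063²)·5.9493] / (0.1063·√5.9493)
   = [0.404480 + 0.273964] / 0.259278 = 2.616663
d₂ = d₁ − σ√T = 2.616663 − 0.259278 = 2.357385
N(d₁) = 0.995560,  N(d₂) = 0.990798,  e^(−rT) = 0.786351
E₀ = V₀·N(d₁) − D·e^(−rT)·N(d₂)
   = 204.7854·0.995560 − 136.6582·0.786351·0.990798 = 97.403739

E0=97.4037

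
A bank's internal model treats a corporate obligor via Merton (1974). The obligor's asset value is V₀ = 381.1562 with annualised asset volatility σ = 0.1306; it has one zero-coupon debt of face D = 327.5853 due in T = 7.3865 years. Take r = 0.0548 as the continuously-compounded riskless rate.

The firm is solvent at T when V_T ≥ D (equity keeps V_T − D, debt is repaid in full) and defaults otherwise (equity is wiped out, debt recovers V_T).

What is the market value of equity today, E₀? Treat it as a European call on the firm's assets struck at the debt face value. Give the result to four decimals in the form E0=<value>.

E0=165.1587

d₁ = [ln(V₀/D) + (r + σ²/2)T] / (σ√T)
   = [ln(381.1562/327.5853) + (0.0548 + 0.5·0.1306²)·7.3865] / (0.1306·√7.3865)
   = [0.151461 + 0.467774] / 0.354946 = 1.744587
d₂ = d₁ − σ√T = 1.744587 − 0.354946 = 1.389640
N(d₁) = 0.959472,  N(d₂) = 0.917681,  e^(−rT) = 0.667123
E₀ = V₀·N(d₁) − D·e^(−rT)·N(d₂)
   = 381.1562·0.959472 − 327.5853·0.667123·0.917681 = 165.158701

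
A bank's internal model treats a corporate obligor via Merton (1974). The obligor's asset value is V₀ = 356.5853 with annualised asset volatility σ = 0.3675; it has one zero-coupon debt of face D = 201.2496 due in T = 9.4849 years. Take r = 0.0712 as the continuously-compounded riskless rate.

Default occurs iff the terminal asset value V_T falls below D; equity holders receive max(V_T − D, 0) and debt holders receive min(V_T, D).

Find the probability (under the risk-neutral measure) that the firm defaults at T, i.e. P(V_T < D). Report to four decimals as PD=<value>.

PD=0.2959

d₁ = [ln(V₀/D) + (r + σ²/2)T] / (σ√T)
   = [ln(356.5853/201.2496) + (0.0712 + 0.5·0.3675²)·9.4849] / (0.3675·√9.4849)
   = [0.572028 + 1.315822] / 1.131811 = 1.667991
d₂ = d₁ − σ√T = 1.667991 − 1.131811 = 0.536181
risk-neutral PD = N(−d₂) = N(-0.536181) = 0.295917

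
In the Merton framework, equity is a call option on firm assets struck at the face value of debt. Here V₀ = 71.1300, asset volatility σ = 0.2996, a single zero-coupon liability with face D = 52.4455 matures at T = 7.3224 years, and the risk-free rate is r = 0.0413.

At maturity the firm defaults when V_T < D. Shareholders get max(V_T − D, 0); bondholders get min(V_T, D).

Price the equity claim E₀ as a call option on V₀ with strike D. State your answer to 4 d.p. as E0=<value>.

d₁ = [ln(V₀/D) + (r + σ²/2)T] / (σ√T)
   = [ln(71.1300/52.4455) + (0.0413 + 0.5·0.2996²)·7.3224] / (0.2996·√7.3224)
   = [0.304735 + 0.631045] / 0.810716 = 1.154264
d₂ = d₁ − σ√T = 1.154264 − 0.810716 = 0.343548
N(d₁) = 0.875804,  N(d₂) = 0.634407,  e^(−rT) = 0.739031
E₀ = V₀·N(d₁) − D·e^(−rT)·N(d₂)
   = 71.1300·0.875804 − 52.4455·0.739031·0.634407 = 37.707046

E0=37.7070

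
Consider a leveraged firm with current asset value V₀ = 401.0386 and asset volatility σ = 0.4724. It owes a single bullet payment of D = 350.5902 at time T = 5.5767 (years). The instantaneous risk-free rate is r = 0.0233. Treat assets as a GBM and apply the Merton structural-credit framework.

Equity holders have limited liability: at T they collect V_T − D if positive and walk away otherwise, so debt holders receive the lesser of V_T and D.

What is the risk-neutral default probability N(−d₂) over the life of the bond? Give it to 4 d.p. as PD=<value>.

PD=0.6258

d₁ = [ln(V₀/D) + (r + σ²/2)T] / (σ√T)
   = [ln(401.0386/350.5902) + (0.0233 + 0.5·0.4724²)·5.5767] / (0.4724·√5.5767)
   = [0.134440 + 0.752190] / 1.115574 = 0.794774
d₂ = d₁ − σ√T = 0.794774 − 1.115574 = -0.320800
risk-neutral PD = N(−d₂) = N(0.320800) = 0.625819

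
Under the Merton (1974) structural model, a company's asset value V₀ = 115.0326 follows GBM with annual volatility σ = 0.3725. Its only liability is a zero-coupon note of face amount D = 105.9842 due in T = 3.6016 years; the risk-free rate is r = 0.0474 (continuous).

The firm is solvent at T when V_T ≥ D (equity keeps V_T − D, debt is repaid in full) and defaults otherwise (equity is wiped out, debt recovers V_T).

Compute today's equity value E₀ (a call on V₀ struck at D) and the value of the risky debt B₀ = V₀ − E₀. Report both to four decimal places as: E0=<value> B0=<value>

E0=42.7717 B0=72.2609

d₁ = [ln(V₀/D) + (r + σ²/2)T] / (σ√T)
   = [ln(115.0326/105.9842) + (0.0474 + 0.5·0.3725²)·3.6016] / (0.3725·√3.6016)
   = [0.081926 + 0.420588] / 0.706926 = 0.710843
d₂ = d₁ − σ√T = 0.710843 − 0.706926 = 0.003917
N(d₁) = 0.761409,  N(d₂) = 0.501563,  e^(−rT) = 0.843061
E₀ = V₀·N(d₁) − D·e^(−rT)·N(d₂)
   = 115.0326·0.761409 − 105.9842·0.843061·0.501563 = 42.771684
B₀ = V₀ − E₀ = 115.0326 − 42.771684 = 72.260916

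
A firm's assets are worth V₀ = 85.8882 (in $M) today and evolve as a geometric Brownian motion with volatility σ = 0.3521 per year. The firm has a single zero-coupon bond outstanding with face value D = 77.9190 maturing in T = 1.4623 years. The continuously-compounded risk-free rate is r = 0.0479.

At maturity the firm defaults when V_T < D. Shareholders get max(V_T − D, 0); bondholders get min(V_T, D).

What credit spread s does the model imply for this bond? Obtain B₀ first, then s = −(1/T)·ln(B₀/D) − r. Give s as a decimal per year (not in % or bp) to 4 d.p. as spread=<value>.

d₁ = [ln(V₀/D) + (r + σ²/2)T] / (σ√T)
   = [ln(85.8882/77.9190) + (0.0479 + 0.5·0.3521²)·1.4623] / (0.3521·√1.4623)
   = [0.097377 + 0.160688] / 0.425779 = 0.606100
d₂ = d₁ − σ√T = 0.606100 − 0.425779 = 0.180321
N(d₁) = 0.727776,  N(d₂) = 0.571550,  e^(−rT) = 0.932353
E₀ = V₀·N(d₁) − D·e^(−rT)·N(d₂)
   = 85.8882·0.727776 − 77.9190·0.932353·0.571550 = 20.985421
B₀ = V₀ − E₀ = 85.8882 − 20.985421 = 64.902779
spread = −(1/T)·ln(B₀/D) − r = −(1/1.4623)·ln(64.902779/77.9190) − 0.0479 = 0.07709445

spread=0.0771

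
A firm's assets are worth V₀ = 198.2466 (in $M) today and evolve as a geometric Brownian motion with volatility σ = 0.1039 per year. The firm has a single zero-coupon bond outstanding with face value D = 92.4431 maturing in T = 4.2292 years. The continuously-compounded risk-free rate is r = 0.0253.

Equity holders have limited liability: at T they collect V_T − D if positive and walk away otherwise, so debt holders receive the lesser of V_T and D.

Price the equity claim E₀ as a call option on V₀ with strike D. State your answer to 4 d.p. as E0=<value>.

E0=115.1841

d₁ = [ln(V₀/D) + (r + σ²/2)T] / (σ√T)
   = [ln(198.2466/92.4431) + (0.0253 + 0.5·0.1039²)·4.2292] / (0.1039·√4.2292)
   = [0.762918 + 0.129826] / 0.213671 = 4.178136
d₂ = d₁ − σ√T = 4.178136 − 0.213671 = 3.964466
N(d₁) = 0.999985,  N(d₂) = 0.999963,  e^(−rT) = 0.898527
E₀ = V₀·N(d₁) − D·e^(−rT)·N(d₂)
   = 198.2466·0.999985 − 92.4431·0.898527·0.999963 = 115.184140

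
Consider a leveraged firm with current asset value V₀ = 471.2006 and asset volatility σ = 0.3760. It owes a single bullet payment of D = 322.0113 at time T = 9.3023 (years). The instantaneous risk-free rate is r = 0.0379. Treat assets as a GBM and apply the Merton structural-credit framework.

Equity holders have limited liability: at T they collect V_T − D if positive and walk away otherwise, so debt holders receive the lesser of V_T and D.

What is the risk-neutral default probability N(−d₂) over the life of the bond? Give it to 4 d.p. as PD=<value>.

d₁ = [ln(V₀/D) + (r + σ²/2)T] / (σ√T)
   = [ln(471.2006/322.0113) + (0.0379 + 0.5·0.3760²)·9.3023] / (0.3760·√9.3023)
   = [0.380697 + 1.010118] / 1.146788 = 1.212792
d₂ = d₁ − σ√T = 1.212792 − 1.146788 = 0.066005
risk-neutral PD = N(−d₂) = N(-0.066005) = 0.473687

PD=0.4737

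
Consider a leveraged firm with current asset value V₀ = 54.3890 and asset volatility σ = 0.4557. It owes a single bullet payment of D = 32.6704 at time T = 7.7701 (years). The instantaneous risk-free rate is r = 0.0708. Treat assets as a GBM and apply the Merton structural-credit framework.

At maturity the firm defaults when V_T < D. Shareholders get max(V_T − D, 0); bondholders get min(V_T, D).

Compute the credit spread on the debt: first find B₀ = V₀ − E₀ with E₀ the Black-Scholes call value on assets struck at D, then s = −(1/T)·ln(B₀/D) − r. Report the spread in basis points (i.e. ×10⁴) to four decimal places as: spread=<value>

d₁ = [ln(V₀/D) + (r + σ²/2)T] / (σ√T)
   = [ln(54.3890/32.6704) + (0.0708 + 0.5·0.4557²)·7.7701] / (0.4557·√7.7701)
   = [0.509692 + 1.356902] / 1.270259 = 1.469460
d₂ = d₁ − σ√T = 1.469460 − 1.270259 = 0.199201
N(d₁) = 0.929146,  N(d₂) = 0.578947,  e^(−rT) = 0.576879
E₀ = V₀·N(d₁) − D·e^(−rT)·N(d₂)
   = 54.3890·0.929146 − 32.6704·0.576879·0.578947 = 39.623983
B₀ = V₀ − E₀ = 54.3890 − 39.623983 = 14.765017
spread = −(1/T)·ln(B₀/D) − r = −(1/7.7701)·ln(14.765017/32.6704) − 0.0708 = 0.03141346
in basis points: 0.03141346 × 10⁴ = 314.1346 bp

spread=314.1346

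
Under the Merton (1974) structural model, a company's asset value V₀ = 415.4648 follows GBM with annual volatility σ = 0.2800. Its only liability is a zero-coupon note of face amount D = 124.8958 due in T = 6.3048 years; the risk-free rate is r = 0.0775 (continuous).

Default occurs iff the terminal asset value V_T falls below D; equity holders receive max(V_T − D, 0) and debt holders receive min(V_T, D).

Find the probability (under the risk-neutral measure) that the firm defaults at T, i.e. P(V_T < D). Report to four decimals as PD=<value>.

PD=0.0200

d₁ = [ln(V₀/D) + (r + σ²/2)T] / (σ√T)
   = [ln(415.4648/124.8958) + (0.0775 + 0.5·0.2800²)·6.3048] / (0.2800·√6.3048)
   = [1.201918 + 0.735770] / 0.703062 = 2.756070
d₂ = d₁ − σ√T = 2.756070 − 0.703062 = 2.053008
risk-neutral PD = N(−d₂) = N(-2.053008) = 0.020036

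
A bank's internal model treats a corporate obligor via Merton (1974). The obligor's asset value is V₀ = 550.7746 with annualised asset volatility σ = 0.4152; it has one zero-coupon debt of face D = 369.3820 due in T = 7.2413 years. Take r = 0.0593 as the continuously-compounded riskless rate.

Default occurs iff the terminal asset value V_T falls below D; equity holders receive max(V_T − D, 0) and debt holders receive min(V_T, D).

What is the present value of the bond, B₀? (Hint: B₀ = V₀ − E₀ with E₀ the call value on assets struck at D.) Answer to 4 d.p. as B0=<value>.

d₁ = [ln(V₀/D) + (r + σ²/2)T] / (σ√T)
   = [ln(550.7746/369.3820) + (0.0593 + 0.5·0.4152²)·7.2413] / (0.4152·√7.2413)
   = [0.399494 + 1.053577] / 1.117289 = 1.300533
d₂ = d₁ − σ√T = 1.300533 − 1.117289 = 0.183243
N(d₁) = 0.903291,  N(d₂) = 0.572696,  e^(−rT) = 0.650894
E₀ = V₀·N(d₁) − D·e^(−rT)·N(d₂)
   = 550.7746·0.903291 − 369.3820·0.650894·0.572696 = 359.817121
B₀ = V₀ − E₀ = 550.7746 − 359.817121 = 190.957479

B0=190.9575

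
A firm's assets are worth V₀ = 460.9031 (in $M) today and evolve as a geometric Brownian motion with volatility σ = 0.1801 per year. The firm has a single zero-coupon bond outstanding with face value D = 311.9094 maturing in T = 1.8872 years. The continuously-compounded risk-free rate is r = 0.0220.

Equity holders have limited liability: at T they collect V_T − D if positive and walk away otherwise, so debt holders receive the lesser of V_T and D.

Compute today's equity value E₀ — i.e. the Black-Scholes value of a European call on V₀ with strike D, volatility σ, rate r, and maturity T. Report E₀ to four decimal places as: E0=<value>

E0=163.1706

d₁ = [ln(V₀/D) + (r + σ²/2)T] / (σ√T)
   = [ln(460.9031/311.9094) + (0.0220 + 0.5·0.1801²)·1.8872] / (0.1801·√1.8872)
   = [0.390475 + 0.072125] / 0.247413 = 1.869748
d₂ = d₁ − σ√T = 1.869748 − 0.247413 = 1.622335
N(d₁) = 0.969241,  N(d₂) = 0.947634,  e^(−rT) = 0.959332
E₀ = V₀·N(d₁) − D·e^(−rT)·N(d₂)
   = 460.9031·0.969241 − 311.9094·0.959332·0.947634 = 163.170565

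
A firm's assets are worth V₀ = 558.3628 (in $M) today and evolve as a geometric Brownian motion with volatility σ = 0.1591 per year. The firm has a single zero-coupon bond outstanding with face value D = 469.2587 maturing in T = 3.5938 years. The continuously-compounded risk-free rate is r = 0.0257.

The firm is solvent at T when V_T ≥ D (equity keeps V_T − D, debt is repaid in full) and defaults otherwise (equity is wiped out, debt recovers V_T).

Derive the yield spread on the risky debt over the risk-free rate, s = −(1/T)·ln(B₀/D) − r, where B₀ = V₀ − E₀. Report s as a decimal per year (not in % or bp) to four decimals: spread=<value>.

d₁ = [ln(V₀/D) + (r + σ²/2)T] / (σ√T)
   = [ln(558.3628/469.2587) + (0.0257 + 0.5·0.1591²)·3.5938] / (0.1591·√3.5938)
   = [0.173855 + 0.137845] / 0.301611 = 1.033450
d₂ = d₁ − σ√T = 1.033450 − 0.301611 = 0.731839
N(d₁) = 0.849303,  N(d₂) = 0.767867,  e^(−rT) = 0.911776
E₀ = V₀·N(d₁) − D·e^(−rT)·N(d₂)
   = 558.3628·0.849303 − 469.2587·0.911776·0.767867 = 145.680798
B₀ = V₀ − E₀ = 558.3628 − 145.680798 = 412.682002
spread = −(1/T)·ln(B₀/D) − r = −(1/3.5938)·ln(412.682002/469.2587) − 0.0257 = 0.01004959

spread=0.0100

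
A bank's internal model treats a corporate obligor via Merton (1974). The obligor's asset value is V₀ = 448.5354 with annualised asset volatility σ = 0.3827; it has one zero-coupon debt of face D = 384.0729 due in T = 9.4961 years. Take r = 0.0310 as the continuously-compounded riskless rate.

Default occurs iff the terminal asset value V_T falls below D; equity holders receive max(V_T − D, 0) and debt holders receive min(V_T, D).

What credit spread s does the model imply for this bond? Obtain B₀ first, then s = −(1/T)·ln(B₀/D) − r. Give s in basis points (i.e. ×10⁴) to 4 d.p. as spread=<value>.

spread=410.2318

d₁ = [ln(V₀/D) + (r + σ²/2)T] / (σ√T)
   = [ln(448.5354/384.0729) + (0.0310 + 0.5·0.3827²)·9.4961] / (0.3827·√9.4961)
   = [0.155155 + 0.989775] / 1.179318 = 0.970841
d₂ = d₁ − σ√T = 0.970841 − 1.179318 = -0.208478
N(d₁) = 0.834186,  N(d₂) = 0.417428,  e^(−rT) = 0.744994
E₀ = V₀·N(d₁) − D·e^(−rT)·N(d₂)
   = 448.5354·0.834186 − 384.0729·0.744994·0.417428 = 254.722535
B₀ = V₀ − E₀ = 448.5354 − 254.722535 = 193.812865
spread = −(1/T)·ln(B₀/D) − r = −(1/9.4961)·ln(193.812865/384.0729) − 0.0310 = 0.04102318
in basis points: 0.04102318 × 10⁴ = 410.2318 bp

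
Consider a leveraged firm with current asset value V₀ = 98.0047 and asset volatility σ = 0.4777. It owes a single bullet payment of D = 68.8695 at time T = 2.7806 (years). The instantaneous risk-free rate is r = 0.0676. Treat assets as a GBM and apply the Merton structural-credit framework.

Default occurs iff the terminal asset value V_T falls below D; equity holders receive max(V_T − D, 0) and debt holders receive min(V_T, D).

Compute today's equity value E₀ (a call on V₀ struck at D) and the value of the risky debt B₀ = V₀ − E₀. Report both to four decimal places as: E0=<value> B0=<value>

E0=49.3757 B0=48.6290

d₁ = [ln(V₀/D) + (r + σ²/2)T] / (σ√T)
   = [ln(98.0047/68.8695) + (0.0676 + 0.5·0.4777²)·2.7806] / (0.4777·√2.7806)
   = [0.352802 + 0.505231] / 0.796571 = 1.077159
d₂ = d₁ − σ√T = 1.077159 − 0.796571 = 0.280588
N(d₁) = 0.859295,  N(d₂) = 0.610487,  e^(−rT) = 0.828641
E₀ = V₀·N(d₁) − D·e^(−rT)·N(d₂)
   = 98.0047·0.859295 − 68.8695·0.828641·0.610487 = 49.375681
B₀ = V₀ − E₀ = 98.0047 − 49.375681 = 48.629019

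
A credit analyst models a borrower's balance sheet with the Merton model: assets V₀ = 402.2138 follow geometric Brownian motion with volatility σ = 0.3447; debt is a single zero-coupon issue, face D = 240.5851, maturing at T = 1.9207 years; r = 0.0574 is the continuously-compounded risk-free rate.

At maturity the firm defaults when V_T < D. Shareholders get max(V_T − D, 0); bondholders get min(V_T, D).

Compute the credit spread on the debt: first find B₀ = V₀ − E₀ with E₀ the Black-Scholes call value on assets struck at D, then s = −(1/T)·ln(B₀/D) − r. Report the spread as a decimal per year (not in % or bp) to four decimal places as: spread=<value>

d₁ = [ln(V₀/D) + (r + σ²/2)T] / (σ√T)
   = [ln(402.2138/240.5851) + (0.0574 + 0.5·0.3447²)·1.9207] / (0.3447·√1.9207)
   = [0.513910 + 0.224355] / 0.477717 = 1.545401
d₂ = d₁ − σ√T = 1.545401 − 0.477717 = 1.067684
N(d₁) = 0.938875,  N(d₂) = 0.857168,  e^(−rT) = 0.895612
E₀ = V₀·N(d₁) − D·e^(−rT)·N(d₂)
   = 402.2138·0.938875 − 240.5851·0.895612·0.857168 = 192.933814
B₀ = V₀ − E₀ = 402.2138 − 192.933814 = 209.279986
spread = −(1/T)·ln(B₀/D) − r = −(1/1.9207)·ln(209.279986/240.5851) − 0.0574 = 0.01517816

spread=0.0152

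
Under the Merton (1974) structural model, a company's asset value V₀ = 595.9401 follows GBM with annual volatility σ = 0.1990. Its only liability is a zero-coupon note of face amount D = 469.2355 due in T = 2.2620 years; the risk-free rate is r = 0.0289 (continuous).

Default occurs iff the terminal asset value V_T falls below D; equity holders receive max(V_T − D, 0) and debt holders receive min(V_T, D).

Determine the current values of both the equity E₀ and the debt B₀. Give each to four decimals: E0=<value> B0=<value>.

E0=168.6628 B0=427.2773

d₁ = [ln(V₀/D) + (r + σ²/2)T] / (σ√T)
   = [ln(595.9401/469.2355) + (0.0289 + 0.5·0.1990²)·2.2620] / (0.1990·√2.2620)
   = [0.239035 + 0.110161] / 0.299295 = 1.166728
d₂ = d₁ − σ√T = 1.166728 − 0.299295 = 0.867433
N(d₁) = 0.878340,  N(d₂) = 0.807148,  e^(−rT) = 0.936719
E₀ = V₀·N(d₁) − D·e^(−rT)·N(d₂)
   = 595.9401·0.878340 − 469.2355·0.936719·0.807148 = 168.662789
B₀ = V₀ − E₀ = 595.9401 − 168.662789 = 427.277311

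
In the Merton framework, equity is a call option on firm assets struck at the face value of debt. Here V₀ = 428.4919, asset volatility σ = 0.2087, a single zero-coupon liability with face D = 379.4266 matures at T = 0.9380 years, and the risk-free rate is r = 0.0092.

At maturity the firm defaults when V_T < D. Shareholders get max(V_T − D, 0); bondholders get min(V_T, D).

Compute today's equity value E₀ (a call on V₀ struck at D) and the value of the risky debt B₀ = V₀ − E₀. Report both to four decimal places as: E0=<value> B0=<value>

E0=65.0168 B0=363.4751

d₁ = [ln(V₀/D) + (r + σ²/2)T] / (σ√T)
   = [ln(428.4919/379.4266) + (0.0092 + 0.5·0.2087²)·0.9380] / (0.2087·√0.9380)
   = [0.121611 + 0.029057] / 0.202127 = 0.745413
d₂ = d₁ − σ√T = 0.745413 − 0.202127 = 0.543286
N(d₁) = 0.771989,  N(d₂) = 0.706534,  e^(−rT) = 0.991408
E₀ = V₀·N(d₁) − D·e^(−rT)·N(d₂)
   = 428.4919·0.771989 − 379.4266·0.991408·0.706534 = 65.016814
B₀ = V₀ − E₀ = 428.4919 − 65.016814 = 363.475086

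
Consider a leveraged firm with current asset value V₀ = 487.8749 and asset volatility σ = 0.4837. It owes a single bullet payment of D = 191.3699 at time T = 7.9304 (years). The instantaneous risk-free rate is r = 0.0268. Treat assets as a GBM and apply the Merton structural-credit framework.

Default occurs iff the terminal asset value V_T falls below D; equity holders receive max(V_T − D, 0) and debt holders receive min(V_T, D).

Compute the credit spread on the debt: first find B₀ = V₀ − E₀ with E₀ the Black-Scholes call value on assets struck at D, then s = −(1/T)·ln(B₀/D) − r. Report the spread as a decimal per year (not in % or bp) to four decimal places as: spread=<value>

d₁ = [ln(V₀/D) + (r + σ²/2)T] / (σ√T)
   = [ln(487.8749/191.3699) + (0.0268 + 0.5·0.4837²)·7.9304] / (0.4837·√7.9304)
   = [0.935851 + 1.140255] / 1.362146 = 1.524144
d₂ = d₁ − σ√T = 1.524144 − 1.362146 = 0.161998
N(d₁) = 0.936264,  N(d₂) = 0.564346,  e^(−rT) = 0.808532
E₀ = V₀·N(d₁) − D·e^(−rT)·N(d₂)
   = 487.8749·0.936264 − 191.3699·0.808532·0.564346 = 369.458933
B₀ = V₀ − E₀ = 487.8749 − 369.458933 = 118.415967
spread = −(1/T)·ln(B₀/D) − r = −(1/7.9304)·ln(118.415967/191.3699) − 0.0268 = 0.03372717

spread=0.0337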